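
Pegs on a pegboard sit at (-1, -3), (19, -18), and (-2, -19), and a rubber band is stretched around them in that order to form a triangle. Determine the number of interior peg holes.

165

By the shoelace formula, twice the signed area is |((-1)·(-18) − 19·(-3)) + (19·(-19) − (-2)·(-18)) + ((-2)·(-3) − (-1)·(-19))| = 335, so the area is 167.5.
Along each edge there are gcd(|Δx|,|Δy|)+1 lattice points, so counting each shared vertex once the boundary has gcd(20,15) + gcd(21,1) + gcd(1,16) = 5+1+1 = 7.
By Pick's theorem A = I + B/2 − 1, so I = 167.5 − 7/2 + 1 = 165.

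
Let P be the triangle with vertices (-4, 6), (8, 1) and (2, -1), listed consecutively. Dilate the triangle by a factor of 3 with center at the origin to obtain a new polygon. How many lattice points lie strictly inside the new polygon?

The shoelace formula gives twice the area as |((-4)·1 − 8·6) + (8·(-1) − 2·1) + (2·6 − (-4)·(-1))| = 54, so the area is 27.
The number of boundary lattice points is Σ gcd(|Δx|,|Δy|) = gcd(12,5) + gcd(6,2) + gcd(6,7) = 1+2+1 = 4.
Scaling by 3 multiplies the area by 3² = 9 (so the new area is 243) and multiplies the boundary lattice-point count by 3, giving 12.
By Pick's theorem, the interior count of the dilated polygon is 243 − 12/2 + 1 = 238.

238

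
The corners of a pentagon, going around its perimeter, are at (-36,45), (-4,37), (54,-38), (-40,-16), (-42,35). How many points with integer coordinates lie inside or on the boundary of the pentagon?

4050

By the shoelace formula, twice the signed area is |[(-36)·37 − (-4)·45] + [(-4)·(-38) − 54·37] + [54·(-16) − (-40)·(-38)] + [(-40)·35 − (-42)·(-16)] + [(-42)·45 − (-36)·35]| = 8084, so the area is 4042.
Along each edge there are gcd(|Δx|,|Δy|)+1 lattice points, so counting each shared vertex once the boundary has gcd(32,8) + gcd(58,75) + gcd(94,22) + gcd(2,51) + gcd(6,10) = 8+1+2+1+2 = 14.
Pick's theorem gives I = A − B/2 + 1 = 4042 − 14/2 + 1 = 4036, so the closed region contains I + B = 4036 + 14 = 4050 lattice points.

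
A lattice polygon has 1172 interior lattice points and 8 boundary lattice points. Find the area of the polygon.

1175

Pick's theorem states A = I + B/2 − 1, so A = 1172 + 8/2 − 1 = 1175.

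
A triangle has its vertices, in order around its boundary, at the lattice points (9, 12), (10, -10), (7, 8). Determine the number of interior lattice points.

Using the shoelace formula, 2A = |[9·(-10) − 10·12] + [10·8 − 7·(-10)] + [7·12 − 9·8]| = 48, so the area is 24.
The number of boundary lattice points is Σ gcd(|Δx|,|Δy|) = gcd(1,22) + gcd(3,18) + gcd(2,4) = 1+3+2 = 6.
By Pick's theorem A = I + B/2 − 1, so I = 24 − 6/2 + 1 = 22.

22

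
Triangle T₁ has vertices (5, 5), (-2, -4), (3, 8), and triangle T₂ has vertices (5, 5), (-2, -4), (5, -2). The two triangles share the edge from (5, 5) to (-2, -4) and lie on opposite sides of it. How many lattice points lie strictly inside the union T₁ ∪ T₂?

40

The union is the simple quadrilateral with vertices (5, 5), (3, 8), (-2, -4), (5, -2) in order.
The shoelace formula gives twice the area as |[5·8 − 3·5] + [3·(-4) − (-2)·8] + [(-2)·(-2) − 5·(-4)] + [5·5 − 5·(-2)]| = 88, so the area is 44.
Along each edge there are gcd(|Δx|,|Δy|)+1 lattice points, so counting each shared vertex once the boundary has gcd(2,3) + gcd(5,12) + gcd(7,2) + gcd(0,7) = 1+1+1+7 = 10.
By Pick's theorem I = A − B/2 + 1 = 44 − 10/2 + 1 = 40.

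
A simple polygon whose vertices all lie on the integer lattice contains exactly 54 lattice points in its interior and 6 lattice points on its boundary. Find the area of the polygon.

By Pick's theorem, A = I + B/2 − 1 = 54 + 6/2 − 1 = 56.

56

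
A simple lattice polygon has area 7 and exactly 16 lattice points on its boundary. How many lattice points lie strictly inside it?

Pick's theorem A = I + B/2 − 1 rearranges to I = A − B/2 + 1 = 7 − 16/2 + 1 = 0.

0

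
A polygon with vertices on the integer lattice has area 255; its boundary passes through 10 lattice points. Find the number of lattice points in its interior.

Pick's theorem A = I + B/2 − 1 rearranges to I = A − B/2 + 1 = 255 − 10/2 + 1 = 251.

251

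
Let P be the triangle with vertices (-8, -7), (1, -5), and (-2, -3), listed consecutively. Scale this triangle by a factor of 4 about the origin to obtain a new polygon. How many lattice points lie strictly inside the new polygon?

185

The shoelace formula gives twice the area as |((-8)·(-5) − 1·(-7)) + (1·(-3) − (-2)·(-5)) + ((-2)·(-7) − (-8)·(-3))| = 24, so the area is 12.
The number of boundary lattice points is Σ gcd(|Δx|,|Δy|) = gcd(9,2) + gcd(3,2) + gcd(6,4) = 1+1+2 = 4.
Scaling by 4 multiplies the area by 4² = 16 (so the new area is 192) and multiplies the boundary lattice-point count by 4, giving 16.
By Pick's theorem, the interior count of the dilated polygon is 192 − 16/2 + 1 = 185.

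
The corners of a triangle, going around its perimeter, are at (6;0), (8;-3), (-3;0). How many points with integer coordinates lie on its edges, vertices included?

11

Summing gcd(|Δx|,|Δy|) over the edges gives the boundary count: gcd(2,3) + gcd(11,3) + gcd(9,0) = 1+1+9 = 11.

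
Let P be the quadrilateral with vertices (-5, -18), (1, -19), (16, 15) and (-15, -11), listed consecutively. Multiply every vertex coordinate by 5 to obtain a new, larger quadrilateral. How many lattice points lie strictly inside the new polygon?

Using the shoelace formula, 2A = |((-5)·(-19) − 1·(-18)) + (1·15 − 16·(-19)) + (16·(-11) − (-15)·15) + ((-15)·(-18) − (-5)·(-11))| = 696, so the area is 348.
The number of boundary lattice points is Σ gcd(|Δx|,|Δy|) = gcd(6,1) + gcd(15,34) + gcd(31,26) + gcd(10,7) = 1+1+1+1 = 4.
Scaling by 5 multiplies the area by 5² = 25 (so the new area is 8700) and multiplies the boundary lattice-point count by 5, giving 20.
By Pick's theorem, the interior count of the dilated polygon is 8700 − 20/2 + 1 = 8691.

8691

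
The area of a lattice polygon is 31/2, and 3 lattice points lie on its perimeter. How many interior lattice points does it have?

15

From Pick's theorem, I = A − B/2 + 1 = 31/2 − 3/2 + 1 = 15.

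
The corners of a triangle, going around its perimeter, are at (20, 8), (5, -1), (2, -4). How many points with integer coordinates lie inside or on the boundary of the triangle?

16

The shoelace formula gives twice the area as |(20·(-1) − 5·8) + (5·(-4) − 2·(-1)) + (2·8 − 20·(-4))| = 18, so the area is 9.
Summing gcd(|Δx|,|Δy|) over the edges gives the boundary count: gcd(15,9) + gcd(3,3) + gcd(18,12) = 3+3+6 = 12.
Pick's theorem gives I = A − B/2 + 1 = 9 − 12/2 + 1 = 4, so the closed region contains I + B = 4 + 12 = 16 lattice points.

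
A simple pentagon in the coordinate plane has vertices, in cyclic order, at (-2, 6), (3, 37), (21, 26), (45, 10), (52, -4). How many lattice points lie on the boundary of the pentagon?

19

Summing gcd(|Δx|,|Δy|) over the edges gives the boundary count: gcd(5,31) + gcd(18,11) + gcd(24,16) + gcd(7,14) + gcd(54,10) = 1+1+8+7+2 = 19.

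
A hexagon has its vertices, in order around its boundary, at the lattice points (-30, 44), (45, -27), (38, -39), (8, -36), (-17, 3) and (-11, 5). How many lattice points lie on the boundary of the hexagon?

Summing gcd(|Δx|,|Δy|) over the edges gives the boundary count: gcd(75,71) + gcd(7,12) + gcd(30,3) + gcd(25,39) + gcd(6,2) + gcd(19,39) = 1+1+3+1+2+1 = 9.

9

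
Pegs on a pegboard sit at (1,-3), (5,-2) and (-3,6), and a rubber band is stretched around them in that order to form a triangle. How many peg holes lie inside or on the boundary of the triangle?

Using the shoelace formula, 2A = |(1·(-2) − 5·(-3)) + (5·6 − (-3)·(-2)) + ((-3)·(-3) − 1·6)| = 40, so the area is 20.
Along each edge there are gcd(|Δx|,|Δy|)+1 lattice points, so counting each shared vertex once the boundary has gcd(4,1) + gcd(8,8) + gcd(4,9) = 1+8+1 = 10.
Pick's theorem gives I = A − B/2 + 1 = 20 − 10/2 + 1 = 16, so the closed region contains I + B = 16 + 10 = 26 lattice points.

26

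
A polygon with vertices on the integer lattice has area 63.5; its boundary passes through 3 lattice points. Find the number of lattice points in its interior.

Pick's theorem A = I + B/2 − 1 rearranges to I = A − B/2 + 1 = 63.5 − 3/2 + 1 = 63.

63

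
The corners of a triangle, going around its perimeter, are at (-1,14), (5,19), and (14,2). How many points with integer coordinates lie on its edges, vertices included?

5

The number of boundary lattice points is Σ gcd(|Δx|,|Δy|) = gcd(6,5) + gcd(9,17) + gcd(15,12) = 1+1+3 = 5.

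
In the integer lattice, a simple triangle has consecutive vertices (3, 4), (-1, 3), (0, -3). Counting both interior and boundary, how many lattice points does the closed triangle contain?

15

By the shoelace formula, twice the signed area is |(3·3 − (-1)·4) + ((-1)·(-3) − 0·3) + (0·4 − 3·(-3))| = 25, so the area is 25/2.
Summing gcd(|Δx|,|Δy|) over the edges gives the boundary count: gcd(4,1) + gcd(1,6) + gcd(3,7) = 1+1+1 = 3.
Pick's theorem gives I = A − B/2 + 1 = 25/2 − 3/2 + 1 = 12, so the closed region contains I + B = 12 + 3 = 15 lattice points.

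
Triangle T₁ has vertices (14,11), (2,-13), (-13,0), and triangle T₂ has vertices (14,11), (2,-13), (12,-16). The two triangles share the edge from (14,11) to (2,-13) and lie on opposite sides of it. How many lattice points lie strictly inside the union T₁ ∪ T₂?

The union is the simple quadrilateral with vertices (14,11), (-13,0), (2,-13), (12,-16) in order.
Using the shoelace formula, 2A = |(14·0 − (-13)·11) + ((-13)·(-13) − 2·0) + (2·(-16) − 12·(-13)) + (12·11 − 14·(-16))| = 792, so the area is 396.
The number of boundary lattice points is Σ gcd(|Δx|,|Δy|) = gcd(27,11) + gcd(15,13) + gcd(10,3) + gcd(2,27) = 1+1+1+1 = 4.
By Pick's theorem I = A − B/2 + 1 = 396 − 4/2 + 1 = 395.

395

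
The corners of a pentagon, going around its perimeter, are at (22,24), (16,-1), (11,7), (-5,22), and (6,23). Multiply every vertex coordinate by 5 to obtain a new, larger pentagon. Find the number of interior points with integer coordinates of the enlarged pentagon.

7676

By the shoelace formula, twice the signed area is |[22·(-1) − 16·24] + [16·7 − 11·(-1)] + [11·22 − (-5)·7] + [(-5)·23 − 6·22] + [6·24 − 22·23]| = 615, so the area is 307.5.
The number of boundary lattice points is Σ gcd(|Δx|,|Δy|) = gcd(6,25) + gcd(5,8) + gcd(16,15) + gcd(11,1) + gcd(16,1) = 1+1+1+1+1 = 5.
Scaling by 5 multiplies the area by 5² = 25 (so the new area is 15375/2) and multiplies the boundary lattice-point count by 5, giving 25.
By Pick's theorem, the interior count of the dilated polygon is 15375/2 − 25/2 + 1 = 7676.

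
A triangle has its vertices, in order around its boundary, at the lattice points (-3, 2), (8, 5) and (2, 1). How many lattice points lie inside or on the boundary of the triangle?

16

By the shoelace formula, twice the signed area is |((-3)·5 − 8·2) + (8·1 − 2·5) + (2·2 − (-3)·1)| = 26, so the area is 13.
The number of boundary lattice points is Σ gcd(|Δx|,|Δy|) = gcd(11,3) + gcd(6,4) + gcd(5,1) = 1+2+1 = 4.
Pick's theorem gives I = A − B/2 + 1 = 13 − 4/2 + 1 = 12, so the closed region contains I + B = 12 + 4 = 16 lattice points.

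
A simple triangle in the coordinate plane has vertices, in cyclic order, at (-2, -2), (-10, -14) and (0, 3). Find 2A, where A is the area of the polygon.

Using the shoelace formula, 2A = |[(-2)·(-14) − (-10)·(-2)] + [(-10)·3 − 0·(-14)] + [0·(-2) − (-2)·3]| = 16, so the area is 8.

16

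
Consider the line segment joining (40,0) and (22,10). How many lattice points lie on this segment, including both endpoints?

The number of lattice points on a segment between lattice points is gcd(|Δx|,|Δy|) + 1 = gcd(18,10) + 1 = 2 + 1 = 3.

3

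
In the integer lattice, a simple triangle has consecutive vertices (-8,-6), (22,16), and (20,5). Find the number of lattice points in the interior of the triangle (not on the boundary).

142

Using the shoelace formula, 2A = |((-8)·16 − 22·(-6)) + (22·5 − 20·16) + (20·(-6) − (-8)·5)| = 286, so the area is 143.
The number of boundary lattice points is Σ gcd(|Δx|,|Δy|) = gcd(30,22) + gcd(2,11) + gcd(28,11) = 2+1+1 = 4.
By Pick's theorem A = I + B/2 − 1, so I = 143 − 4/2 + 1 = 142.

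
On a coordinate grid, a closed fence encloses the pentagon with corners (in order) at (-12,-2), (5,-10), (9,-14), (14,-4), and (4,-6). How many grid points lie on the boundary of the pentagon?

16

Summing gcd(|Δx|,|Δy|) over the edges gives the boundary count: gcd(17,8) + gcd(4,4) + gcd(5,10) + gcd(10,2) + gcd(16,4) = 1+4+5+2+4 = 16.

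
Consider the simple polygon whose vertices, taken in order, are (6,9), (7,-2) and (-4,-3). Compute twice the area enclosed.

122

By the shoelace formula, twice the signed area is |(6·(-2) − 7·9) + (7·(-3) − (-4)·(-2)) + ((-4)·9 − 6·(-3))| = 122, so the area is 61.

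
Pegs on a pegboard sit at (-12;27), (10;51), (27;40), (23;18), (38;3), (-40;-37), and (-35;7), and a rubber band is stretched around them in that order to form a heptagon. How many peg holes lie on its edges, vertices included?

The number of boundary lattice points is Σ gcd(|Δx|,|Δy|) = gcd(22,24) + gcd(17,11) + gcd(4,22) + gcd(15,15) + gcd(78,40) + gcd(5,44) + gcd(23,20) = 2+1+2+15+2+1+1 = 24.

24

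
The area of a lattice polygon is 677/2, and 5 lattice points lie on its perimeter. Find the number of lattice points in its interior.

Pick's theorem A = I + B/2 − 1 rearranges to I = A − B/2 + 1 = 677/2 − 5/2 + 1 = 337.

337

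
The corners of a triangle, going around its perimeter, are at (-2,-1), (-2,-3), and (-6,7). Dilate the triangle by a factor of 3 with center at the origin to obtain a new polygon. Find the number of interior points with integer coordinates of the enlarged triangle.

25

Using the shoelace formula, 2A = |[(-2)·(-3) − (-2)·(-1)] + [(-2)·7 − (-6)·(-3)] + [(-6)·(-1) − (-2)·7]| = 8, so the area is 4.
Along each edge there are gcd(|Δx|,|Δy|)+1 lattice points, so counting each shared vertex once the boundary has gcd(0,2) + gcd(4,10) + gcd(4,8) = 2+2+4 = 8.
Scaling by 3 multiplies the area by 3² = 9 (so the new area is 36) and multiplies the boundary lattice-point count by 3, giving 24.
By Pick's theorem, the interior count of the dilated polygon is 36 − 24/2 + 1 = 25.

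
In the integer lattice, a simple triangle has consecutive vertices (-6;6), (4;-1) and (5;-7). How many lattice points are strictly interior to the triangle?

By the shoelace formula, twice the signed area is |[(-6)·(-1) − 4·6] + [4·(-7) − 5·(-1)] + [5·6 − (-6)·(-7)]| = 53, so the area is 53/2.
Along each edge there are gcd(|Δx|,|Δy|)+1 lattice points, so counting each shared vertex once the boundary has gcd(10,7) + gcd(1,6) + gcd(11,13) = 1+1+1 = 3.
Pick's theorem gives I = A − B/2 + 1 = 53/2 − 3/2 + 1 = 26.

26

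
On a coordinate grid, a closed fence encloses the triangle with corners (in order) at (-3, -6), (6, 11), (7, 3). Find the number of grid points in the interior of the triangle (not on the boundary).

The shoelace formula gives twice the area as |((-3)·11 − 6·(-6)) + (6·3 − 7·11) + (7·(-6) − (-3)·3)| = 89, so the area is 44.5.
Along each edge there are gcd(|Δx|,|Δy|)+1 lattice points, so counting each shared vertex once the boundary has gcd(9,17) + gcd(1,8) + gcd(10,9) = 1+1+1 = 3.
Pick's theorem gives I = A − B/2 + 1 = 44.5 − 3/2 + 1 = 44.

44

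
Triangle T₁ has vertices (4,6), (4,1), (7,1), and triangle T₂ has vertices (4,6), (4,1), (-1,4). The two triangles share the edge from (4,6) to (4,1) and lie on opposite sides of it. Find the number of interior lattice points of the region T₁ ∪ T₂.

The union is the simple quadrilateral with vertices (4,6), (7,1), (4,1), (-1,4) in order.
Using the shoelace formula, 2A = |[4·1 − 7·6] + [7·1 − 4·1] + [4·4 − (-1)·1] + [(-1)·6 − 4·4]| = 40, so the area is 20.
The number of boundary lattice points is Σ gcd(|Δx|,|Δy|) = gcd(3,5) + gcd(3,0) + gcd(5,3) + gcd(5,2) = 1+3+1+1 = 6.
By Pick's theorem I = A − B/2 + 1 = 20 − 6/2 + 1 = 18.

18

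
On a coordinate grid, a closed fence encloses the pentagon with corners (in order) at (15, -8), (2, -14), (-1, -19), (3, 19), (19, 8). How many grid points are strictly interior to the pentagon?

Using the shoelace formula, 2A = |[15·(-14) − 2·(-8)] + [2·(-19) − (-1)·(-14)] + [(-1)·19 − 3·(-19)] + [3·8 − 19·19] + [19·(-8) − 15·8]| = 817, so the area is 817/2.
The number of boundary lattice points is Σ gcd(|Δx|,|Δy|) = gcd(13,6) + gcd(3,5) + gcd(4,38) + gcd(16,11) + gcd(4,16) = 1+1+2+1+4 = 9.
Pick's theorem gives I = A − B/2 + 1 = 817/2 − 9/2 + 1 = 405.

405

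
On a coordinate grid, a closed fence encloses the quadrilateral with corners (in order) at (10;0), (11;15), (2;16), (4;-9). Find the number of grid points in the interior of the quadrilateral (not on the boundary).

150

By the shoelace formula, twice the signed area is |(10·15 − 11·0) + (11·16 − 2·15) + (2·(-9) − 4·16) + (4·0 − 10·(-9))| = 304, so the area is 152.
Summing gcd(|Δx|,|Δy|) over the edges gives the boundary count: gcd(1,15) + gcd(9,1) + gcd(2,25) + gcd(6,9) = 1+1+1+3 = 6.
By Pick's theorem A = I + B/2 − 1, so I = 152 − 6/2 + 1 = 150.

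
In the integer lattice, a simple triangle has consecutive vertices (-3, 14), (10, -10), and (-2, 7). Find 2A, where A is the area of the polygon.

By the shoelace formula, twice the signed area is |[(-3)·(-10) − 10·14] + [10·7 − (-2)·(-10)] + [(-2)·14 − (-3)·7]| = 67, so the area is 67/2.

67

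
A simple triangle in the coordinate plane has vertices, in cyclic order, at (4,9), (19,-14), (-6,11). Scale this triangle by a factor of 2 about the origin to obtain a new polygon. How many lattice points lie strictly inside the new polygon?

The shoelace formula gives twice the area as |[4·(-14) − 19·9] + [19·11 − (-6)·(-14)] + [(-6)·9 − 4·11]| = 200, so the area is 100.
Summing gcd(|Δx|,|Δy|) over the edges gives the boundary count: gcd(15,23) + gcd(25,25) + gcd(10,2) = 1+25+2 = 28.
Scaling by 2 multiplies the area by 2² = 4 (so the new area is 400) and multiplies the boundary lattice-point count by 2, giving 56.
By Pick's theorem, the interior count of the dilated polygon is 400 − 56/2 + 1 = 373.

373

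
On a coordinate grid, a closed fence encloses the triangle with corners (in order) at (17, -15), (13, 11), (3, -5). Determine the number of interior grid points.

Using the shoelace formula, 2A = |(17·11 − 13·(-15)) + (13·(-5) − 3·11) + (3·(-15) − 17·(-5))| = 324, so the area is 162.
Along each edge there are gcd(|Δx|,|Δy|)+1 lattice points, so counting each shared vertex once the boundary has gcd(4,26) + gcd(10,16) + gcd(14,10) = 2+2+2 = 6.
Pick's theorem gives I = A − B/2 + 1 = 162 − 6/2 + 1 = 160.

160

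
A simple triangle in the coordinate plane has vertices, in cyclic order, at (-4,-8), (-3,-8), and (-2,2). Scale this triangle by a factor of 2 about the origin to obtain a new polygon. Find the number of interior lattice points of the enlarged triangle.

Using the shoelace formula, 2A = |[(-4)·(-8) − (-3)·(-8)] + [(-3)·2 − (-2)·(-8)] + [(-2)·(-8) − (-4)·2]| = 10, so the area is 5.
Along each edge there are gcd(|Δx|,|Δy|)+1 lattice points, so counting each shared vertex once the boundary has gcd(1,0) + gcd(1,10) + gcd(2,10) = 1+1+2 = 4.
Scaling by 2 multiplies the area by 2² = 4 (so the new area is 20) and multiplies the boundary lattice-point count by 2, giving 8.
By Pick's theorem, the interior count of the dilated polygon is 20 − 8/2 + 1 = 17.

17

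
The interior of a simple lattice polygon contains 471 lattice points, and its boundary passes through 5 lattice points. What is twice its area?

Pick's theorem states A = I + B/2 − 1, so A = 471 + 5/2 − 1 = 945/2.
Hence 2A = 945.

945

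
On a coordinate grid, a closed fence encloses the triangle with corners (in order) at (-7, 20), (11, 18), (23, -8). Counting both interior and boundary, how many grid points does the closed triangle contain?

226

Using the shoelace formula, 2A = |((-7)·18 − 11·20) + (11·(-8) − 23·18) + (23·20 − (-7)·(-8))| = 444, so the area is 222.
Along each edge there are gcd(|Δx|,|Δy|)+1 lattice points, so counting each shared vertex once the boundary has gcd(18,2) + gcd(12,26) + gcd(30,28) = 2+2+2 = 6.
Pick's theorem gives I = A − B/2 + 1 = 222 − 6/2 + 1 = 220, so the closed region contains I + B = 220 + 6 = 226 lattice points.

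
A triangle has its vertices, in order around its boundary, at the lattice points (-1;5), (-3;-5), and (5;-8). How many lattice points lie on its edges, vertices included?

4

The number of boundary lattice points is Σ gcd(|Δx|,|Δy|) = gcd(2,10) + gcd(8,3) + gcd(6,13) = 2+1+1 = 4.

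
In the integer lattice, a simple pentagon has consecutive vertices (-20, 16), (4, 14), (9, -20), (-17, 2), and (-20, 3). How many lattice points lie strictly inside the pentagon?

The shoelace formula gives twice the area as |((-20)·14 − 4·16) + (4·(-20) − 9·14) + (9·2 − (-17)·(-20)) + ((-17)·3 − (-20)·2) + ((-20)·16 − (-20)·3)| = 1143, so the area is 571.5.
Along each edge there are gcd(|Δx|,|Δy|)+1 lattice points, so counting each shared vertex once the boundary has gcd(24,2) + gcd(5,34) + gcd(26,22) + gcd(3,1) + gcd(0,13) = 2+1+2+1+13 = 19.
Pick's theorem gives I = A − B/2 + 1 = 571.5 − 19/2 + 1 = 563.

563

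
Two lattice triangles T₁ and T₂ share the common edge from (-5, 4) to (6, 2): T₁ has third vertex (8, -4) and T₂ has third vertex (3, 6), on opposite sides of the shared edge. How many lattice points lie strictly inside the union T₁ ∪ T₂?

48

The union is the simple quadrilateral with vertices (-5, 4), (8, -4), (6, 2), (3, 6) in order.
The shoelace formula gives twice the area as |((-5)·(-4) − 8·4) + (8·2 − 6·(-4)) + (6·6 − 3·2) + (3·4 − (-5)·6)| = 100, so the area is 50.
Summing gcd(|Δx|,|Δy|) over the edges gives the boundary count: gcd(13,8) + gcd(2,6) + gcd(3,4) + gcd(8,2) = 1+2+1+2 = 6.
By Pick's theorem I = A − B/2 + 1 = 50 − 6/2 + 1 = 48.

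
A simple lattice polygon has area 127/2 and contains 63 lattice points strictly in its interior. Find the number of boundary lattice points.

3

Pick's theorem gives A = I + B/2 − 1, so B = 2(A − I + 1) = 2(127/2 − 63 + 1) = 3.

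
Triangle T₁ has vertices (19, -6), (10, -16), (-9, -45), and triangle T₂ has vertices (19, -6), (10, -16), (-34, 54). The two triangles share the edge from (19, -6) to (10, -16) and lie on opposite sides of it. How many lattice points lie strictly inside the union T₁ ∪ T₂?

The union is the simple quadrilateral with vertices (19, -6), (-9, -45), (10, -16), (-34, 54) in order.
Using the shoelace formula, 2A = |(19·(-45) − (-9)·(-6)) + ((-9)·(-16) − 10·(-45)) + (10·54 − (-34)·(-16)) + ((-34)·(-6) − 19·54)| = 1141, so the area is 570.5.
Summing gcd(|Δx|,|Δy|) over the edges gives the boundary count: gcd(28,39) + gcd(19,29) + gcd(44,70) + gcd(53,60) = 1+1+2+1 = 5.
By Pick's theorem I = A − B/2 + 1 = 570.5 − 5/2 + 1 = 569.

569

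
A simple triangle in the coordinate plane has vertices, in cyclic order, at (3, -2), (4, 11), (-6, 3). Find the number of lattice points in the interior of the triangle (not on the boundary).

60

By the shoelace formula, twice the signed area is |(3·11 − 4·(-2)) + (4·3 − (-6)·11) + ((-6)·(-2) − 3·3)| = 122, so the area is 61.
The number of boundary lattice points is Σ gcd(|Δx|,|Δy|) = gcd(1,13) + gcd(10,8) + gcd(9,5) = 1+2+1 = 4.
Pick's theorem gives I = A − B/2 + 1 = 61 − 4/2 + 1 = 60.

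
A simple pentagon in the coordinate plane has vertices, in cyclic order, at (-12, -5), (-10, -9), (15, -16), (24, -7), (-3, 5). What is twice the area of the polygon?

By the shoelace formula, twice the signed area is |[(-12)·(-9) − (-10)·(-5)] + [(-10)·(-16) − 15·(-9)] + [15·(-7) − 24·(-16)] + [24·5 − (-3)·(-7)] + [(-3)·(-5) − (-12)·5]| = 806, so the area is 403.

806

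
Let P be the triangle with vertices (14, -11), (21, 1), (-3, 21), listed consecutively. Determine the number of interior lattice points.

The shoelace formula gives twice the area as |(14·1 − 21·(-11)) + (21·21 − (-3)·1) + ((-3)·(-11) − 14·21)| = 428, so the area is 214.
The number of boundary lattice points is Σ gcd(|Δx|,|Δy|) = gcd(7,12) + gcd(24,20) + gcd(17,32) = 1+4+1 = 6.
Pick's theorem gives I = A − B/2 + 1 = 214 − 6/2 + 1 = 212.

212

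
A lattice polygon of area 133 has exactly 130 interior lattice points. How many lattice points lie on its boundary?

8

Pick's theorem gives A = I + B/2 − 1, so B = 2(A − I + 1) = 2(133 − 130 + 1) = 8.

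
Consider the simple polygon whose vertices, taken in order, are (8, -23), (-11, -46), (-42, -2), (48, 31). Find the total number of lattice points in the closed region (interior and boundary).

The shoelace formula gives twice the area as |(8·(-46) − (-11)·(-23)) + ((-11)·(-2) − (-42)·(-46)) + ((-42)·31 − 48·(-2)) + (48·(-23) − 8·31)| = 5089, so the area is 5089/2.
Summing gcd(|Δx|,|Δy|) over the edges gives the boundary count: gcd(19,23) + gcd(31,44) + gcd(90,33) + gcd(40,54) = 1+1+3+2 = 7.
Pick's theorem gives I = A − B/2 + 1 = 5089/2 − 7/2 + 1 = 2542, so the closed region contains I + B = 2542 + 7 = 2549 lattice points.

2549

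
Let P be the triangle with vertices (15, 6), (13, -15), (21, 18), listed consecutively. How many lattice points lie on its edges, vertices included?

8

Along each edge there are gcd(|Δx|,|Δy|)+1 lattice points, so counting each shared vertex once the boundary has gcd(2,21) + gcd(8,33) + gcd(6,12) = 1+1+6 = 8.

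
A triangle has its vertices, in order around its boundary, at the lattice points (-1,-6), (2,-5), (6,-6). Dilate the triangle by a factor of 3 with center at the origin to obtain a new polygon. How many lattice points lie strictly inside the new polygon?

19

By the shoelace formula, twice the signed area is |[(-1)·(-5) − 2·(-6)] + [2·(-6) − 6·(-5)] + [6·(-6) − (-1)·(-6)]| = 7, so the area is 3.5.
Along each edge there are gcd(|Δx|,|Δy|)+1 lattice points, so counting each shared vertex once the boundary has gcd(3,1) + gcd(4,1) + gcd(7,0) = 1+1+7 = 9.
Scaling by 3 multiplies the area by 3² = 9 (so the new area is 31.5) and multiplies the boundary lattice-point count by 3, giving 27.
By Pick's theorem, the interior count of the dilated polygon is 31.5 − 27/2 + 1 = 19.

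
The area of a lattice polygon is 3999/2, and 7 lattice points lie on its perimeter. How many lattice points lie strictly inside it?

1997

From Pick's theorem, I = A − B/2 + 1 = 3999/2 − 7/2 + 1 = 1997.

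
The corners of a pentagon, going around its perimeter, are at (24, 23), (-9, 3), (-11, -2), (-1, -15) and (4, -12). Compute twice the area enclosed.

The shoelace formula gives twice the area as |(24·3 − (-9)·23) + ((-9)·(-2) − (-11)·3) + ((-11)·(-15) − (-1)·(-2)) + ((-1)·(-12) − 4·(-15)) + (4·23 − 24·(-12))| = 945, so the area is 945/2.

945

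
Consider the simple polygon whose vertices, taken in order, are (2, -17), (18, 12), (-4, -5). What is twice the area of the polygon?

By the shoelace formula, twice the signed area is |[2·12 − 18·(-17)] + [18·(-5) − (-4)·12] + [(-4)·(-17) − 2·(-5)]| = 366, so the area is 183.

366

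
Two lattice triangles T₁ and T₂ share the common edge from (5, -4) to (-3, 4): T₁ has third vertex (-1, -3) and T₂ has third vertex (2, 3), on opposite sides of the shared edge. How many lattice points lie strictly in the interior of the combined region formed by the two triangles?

The union is the simple quadrilateral with vertices (5, -4), (-1, -3), (-3, 4), (2, 3) in order.
Using the shoelace formula, 2A = |(5·(-3) − (-1)·(-4)) + ((-1)·4 − (-3)·(-3)) + ((-3)·3 − 2·4) + (2·(-4) − 5·3)| = 72, so the area is 36.
Summing gcd(|Δx|,|Δy|) over the edges gives the boundary count: gcd(6,1) + gcd(2,7) + gcd(5,1) + gcd(3,7) = 1+1+1+1 = 4.
By Pick's theorem I = A − B/2 + 1 = 36 − 4/2 + 1 = 35.

35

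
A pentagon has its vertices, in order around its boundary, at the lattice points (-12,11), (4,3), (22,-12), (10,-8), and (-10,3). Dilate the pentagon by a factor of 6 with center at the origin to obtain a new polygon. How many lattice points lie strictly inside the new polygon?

6679

By the shoelace formula, twice the signed area is |((-12)·3 − 4·11) + (4·(-12) − 22·3) + (22·(-8) − 10·(-12)) + (10·3 − (-10)·(-8)) + ((-10)·11 − (-12)·3)| = 374, so the area is 187.
The number of boundary lattice points is Σ gcd(|Δx|,|Δy|) = gcd(16,8) + gcd(18,15) + gcd(12,4) + gcd(20,11) + gcd(2,8) = 8+3+4+1+2 = 18.
Scaling by 6 multiplies the area by 6² = 36 (so the new area is 6732) and multiplies the boundary lattice-point count by 6, giving 108.
By Pick's theorem, the interior count of the dilated polygon is 6732 − 108/2 + 1 = 6679.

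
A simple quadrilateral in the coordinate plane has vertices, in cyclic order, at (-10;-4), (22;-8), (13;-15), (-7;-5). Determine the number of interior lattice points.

Using the shoelace formula, 2A = |((-10)·(-8) − 22·(-4)) + (22·(-15) − 13·(-8)) + (13·(-5) − (-7)·(-15)) + ((-7)·(-4) − (-10)·(-5))| = 250, so the area is 125.
Summing gcd(|Δx|,|Δy|) over the edges gives the boundary count: gcd(32,4) + gcd(9,7) + gcd(20,10) + gcd(3,1) = 4+1+10+1 = 16.
Pick's theorem gives I = A − B/2 + 1 = 125 − 16/2 + 1 = 118.

118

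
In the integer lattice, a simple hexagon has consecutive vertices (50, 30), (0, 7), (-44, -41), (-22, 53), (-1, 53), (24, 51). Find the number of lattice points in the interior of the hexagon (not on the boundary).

3407

The shoelace formula gives twice the area as |[50·7 − 0·30] + [0·(-41) − (-44)·7] + [(-44)·53 − (-22)·(-41)] + [(-22)·53 − (-1)·53] + [(-1)·51 − 24·53] + [24·30 − 50·51]| = 6842, so the area is 3421.
Along each edge there are gcd(|Δx|,|Δy|)+1 lattice points, so counting each shared vertex once the boundary has gcd(50,23) + gcd(44,48) + gcd(22,94) + gcd(21,0) + gcd(25,2) + gcd(26,21) = 1+4+2+21+1+1 = 30.
Pick's theorem gives I = A − B/2 + 1 = 3421 − 30/2 + 1 = 3407.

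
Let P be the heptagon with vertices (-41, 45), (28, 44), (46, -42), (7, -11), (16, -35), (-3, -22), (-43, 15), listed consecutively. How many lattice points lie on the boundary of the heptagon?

11

The number of boundary lattice points is Σ gcd(|Δx|,|Δy|) = gcd(69,1) + gcd(18,86) + gcd(39,31) + gcd(9,24) + gcd(19,13) + gcd(40,37) + gcd(2,30) = 1+2+1+3+1+1+2 = 11.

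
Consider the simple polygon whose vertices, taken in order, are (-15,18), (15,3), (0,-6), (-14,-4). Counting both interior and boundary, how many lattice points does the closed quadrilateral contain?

412

By the shoelace formula, twice the signed area is |((-15)·3 − 15·18) + (15·(-6) − 0·3) + (0·(-4) − (-14)·(-6)) + ((-14)·18 − (-15)·(-4))| = 801, so the area is 801/2.
Summing gcd(|Δx|,|Δy|) over the edges gives the boundary count: gcd(30,15) + gcd(15,9) + gcd(14,2) + gcd(1,22) = 15+3+2+1 = 21.
Pick's theorem gives I = A − B/2 + 1 = 801/2 − 21/2 + 1 = 391, so the closed region contains I + B = 391 + 21 = 412 lattice points.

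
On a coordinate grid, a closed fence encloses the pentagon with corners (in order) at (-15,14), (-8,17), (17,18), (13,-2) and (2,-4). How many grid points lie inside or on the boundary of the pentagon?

By the shoelace formula, twice the signed area is |((-15)·17 − (-8)·14) + ((-8)·18 − 17·17) + (17·(-2) − 13·18) + (13·(-4) − 2·(-2)) + (2·14 − (-15)·(-4))| = 924, so the area is 462.
The number of boundary lattice points is Σ gcd(|Δx|,|Δy|) = gcd(7,3) + gcd(25,1) + gcd(4,20) + gcd(11,2) + gcd(17,18) = 1+1+4+1+1 = 8.
Pick's theorem gives I = A − B/2 + 1 = 462 − 8/2 + 1 = 459, so the closed region contains I + B = 459 + 8 = 467 lattice points.

467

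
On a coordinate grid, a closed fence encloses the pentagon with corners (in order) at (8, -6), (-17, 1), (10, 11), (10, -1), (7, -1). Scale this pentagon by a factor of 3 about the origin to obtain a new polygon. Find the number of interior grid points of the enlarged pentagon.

By the shoelace formula, twice the signed area is |(8·1 − (-17)·(-6)) + ((-17)·11 − 10·1) + (10·(-1) − 10·11) + (10·(-1) − 7·(-1)) + (7·(-6) − 8·(-1))| = 448, so the area is 224.
Along each edge there are gcd(|Δx|,|Δy|)+1 lattice points, so counting each shared vertex once the boundary has gcd(25,7) + gcd(27,10) + gcd(0,12) + gcd(3,0) + gcd(1,5) = 1+1+12+3+1 = 18.
Scaling by 3 multiplies the area by 3² = 9 (so the new area is 2016) and multiplies the boundary lattice-point count by 3, giving 54.
By Pick's theorem, the interior count of the dilated polygon is 2016 − 54/2 + 1 = 1990.

1990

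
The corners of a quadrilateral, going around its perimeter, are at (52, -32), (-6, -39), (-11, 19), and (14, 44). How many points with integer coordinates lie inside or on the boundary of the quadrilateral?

3158

By the shoelace formula, twice the signed area is |[52·(-39) − (-6)·(-32)] + [(-6)·19 − (-11)·(-39)] + [(-11)·44 − 14·19] + [14·(-32) − 52·44]| = 6249, so the area is 3124.5.
The number of boundary lattice points is Σ gcd(|Δx|,|Δy|) = gcd(58,7) + gcd(5,58) + gcd(25,25) + gcd(38,76) = 1+1+25+38 = 65.
Pick's theorem gives I = A − B/2 + 1 = 3124.5 − 65/2 + 1 = 3093, so the closed region contains I + B = 3093 + 65 = 3158 lattice points.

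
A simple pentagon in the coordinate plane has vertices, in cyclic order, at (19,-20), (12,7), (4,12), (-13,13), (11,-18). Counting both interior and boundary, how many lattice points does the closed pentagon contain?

By the shoelace formula, twice the signed area is |(19·7 − 12·(-20)) + (12·12 − 4·7) + (4·13 − (-13)·12) + ((-13)·(-18) − 11·13) + (11·(-20) − 19·(-18))| = 910, so the area is 455.
The number of boundary lattice points is Σ gcd(|Δx|,|Δy|) = gcd(7,27) + gcd(8,5) + gcd(17,1) + gcd(24,31) + gcd(8,2) = 1+1+1+1+2 = 6.
Pick's theorem gives I = A − B/2 + 1 = 455 − 6/2 + 1 = 453, so the closed region contains I + B = 453 + 6 = 459 lattice points.

459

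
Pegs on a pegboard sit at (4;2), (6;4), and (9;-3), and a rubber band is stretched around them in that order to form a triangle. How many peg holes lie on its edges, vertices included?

The number of boundary lattice points is Σ gcd(|Δx|,|Δy|) = gcd(2,2) + gcd(3,7) + gcd(5,5) = 2+1+5 = 8.

8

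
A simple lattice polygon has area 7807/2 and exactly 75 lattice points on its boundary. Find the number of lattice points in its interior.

Pick's theorem A = I + B/2 − 1 rearranges to I = A − B/2 + 1 = 7807/2 − 75/2 + 1 = 3867.

3867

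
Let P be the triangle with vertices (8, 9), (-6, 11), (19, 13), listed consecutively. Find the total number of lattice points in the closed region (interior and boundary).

42

The shoelace formula gives twice the area as |[8·11 − (-6)·9] + [(-6)·13 − 19·11] + [19·9 − 8·13]| = 78, so the area is 39.
Summing gcd(|Δx|,|Δy|) over the edges gives the boundary count: gcd(14,2) + gcd(25,2) + gcd(11,4) = 2+1+1 = 4.
Pick's theorem gives I = A − B/2 + 1 = 39 − 4/2 + 1 = 38, so the closed region contains I + B = 38 + 4 = 42 lattice points.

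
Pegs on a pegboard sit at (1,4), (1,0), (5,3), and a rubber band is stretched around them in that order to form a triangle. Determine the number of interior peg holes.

6

The shoelace formula gives twice the area as |(1·0 − 1·4) + (1·3 − 5·0) + (5·4 − 1·3)| = 16, so the area is 8.
Summing gcd(|Δx|,|Δy|) over the edges gives the boundary count: gcd(0,4) + gcd(4,3) + gcd(4,1) = 4+1+1 = 6.
Pick's theorem gives I = A − B/2 + 1 = 8 − 6/2 + 1 = 6.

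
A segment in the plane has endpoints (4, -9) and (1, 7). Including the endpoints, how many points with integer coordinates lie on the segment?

2

The number of lattice points on a segment between lattice points is gcd(|Δx|,|Δy|) + 1 = gcd(3,16) + 1 = 1 + 1 = 2.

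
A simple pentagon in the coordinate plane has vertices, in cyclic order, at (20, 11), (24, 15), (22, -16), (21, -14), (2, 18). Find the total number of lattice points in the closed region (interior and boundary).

Using the shoelace formula, 2A = |[20·15 − 24·11] + [24·(-16) − 22·15] + [22·(-14) − 21·(-16)] + [21·18 − 2·(-14)] + [2·11 − 20·18]| = 582, so the area is 291.
The number of boundary lattice points is Σ gcd(|Δx|,|Δy|) = gcd(4,4) + gcd(2,31) + gcd(1,2) + gcd(19,32) + gcd(18,7) = 4+1+1+1+1 = 8.
Pick's theorem gives I = A − B/2 + 1 = 291 − 8/2 + 1 = 288, so the closed region contains I + B = 288 + 8 = 296 lattice points.

296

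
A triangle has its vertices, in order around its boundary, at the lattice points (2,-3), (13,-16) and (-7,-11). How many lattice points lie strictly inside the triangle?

The shoelace formula gives twice the area as |[2·(-16) − 13·(-3)] + [13·(-11) − (-7)·(-16)] + [(-7)·(-3) − 2·(-11)]| = 205, so the area is 205/2.
The number of boundary lattice points is Σ gcd(|Δx|,|Δy|) = gcd(11,13) + gcd(20,5) + gcd(9,8) = 1+5+1 = 7.
Pick's theorem gives I = A − B/2 + 1 = 205/2 − 7/2 + 1 = 100.

100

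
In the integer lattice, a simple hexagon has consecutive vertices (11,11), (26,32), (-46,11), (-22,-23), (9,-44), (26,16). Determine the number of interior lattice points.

The shoelace formula gives twice the area as |[11·32 − 26·11] + [26·11 − (-46)·32] + [(-46)·(-23) − (-22)·11] + [(-22)·(-44) − 9·(-23)] + [9·16 − 26·(-44)] + [26·11 − 11·16]| = 5697, so the area is 2848.5.
Along each edge there are gcd(|Δx|,|Δy|)+1 lattice points, so counting each shared vertex once the boundary has gcd(15,21) + gcd(72,21) + gcd(24,34) + gcd(31,21) + gcd(17,60) + gcd(15,5) = 3+3+2+1+1+5 = 15.
Pick's theorem gives I = A − B/2 + 1 = 2848.5 − 15/2 + 1 = 2842.

2842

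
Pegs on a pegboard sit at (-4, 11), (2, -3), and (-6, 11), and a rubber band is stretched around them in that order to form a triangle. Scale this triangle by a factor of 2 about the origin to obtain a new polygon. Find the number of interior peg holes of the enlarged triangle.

Using the shoelace formula, 2A = |[(-4)·(-3) − 2·11] + [2·11 − (-6)·(-3)] + [(-6)·11 − (-4)·11]| = 28, so the area is 14.
Summing gcd(|Δx|,|Δy|) over the edges gives the boundary count: gcd(6,14) + gcd(8,14) + gcd(2,0) = 2+2+2 = 6.
Scaling by 2 multiplies the area by 2² = 4 (so the new area is 56) and multiplies the boundary lattice-point count by 2, giving 12.
By Pick's theorem, the interior count of the dilated polygon is 56 − 12/2 + 1 = 51.

51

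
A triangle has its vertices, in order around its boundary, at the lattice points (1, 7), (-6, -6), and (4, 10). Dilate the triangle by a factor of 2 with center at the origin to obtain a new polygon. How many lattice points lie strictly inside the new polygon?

Using the shoelace formula, 2A = |(1·(-6) − (-6)·7) + ((-6)·10 − 4·(-6)) + (4·7 − 1·10)| = 18, so the area is 9.
Along each edge there are gcd(|Δx|,|Δy|)+1 lattice points, so counting each shared vertex once the boundary has gcd(7,13) + gcd(10,16) + gcd(3,3) = 1+2+3 = 6.
Scaling by 2 multiplies the area by 2² = 4 (so the new area is 36) and multiplies the boundary lattice-point count by 2, giving 12.
By Pick's theorem, the interior count of the dilated polygon is 36 − 12/2 + 1 = 31.

31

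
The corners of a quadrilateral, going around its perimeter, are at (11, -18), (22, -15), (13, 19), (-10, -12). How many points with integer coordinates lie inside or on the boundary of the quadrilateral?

By the shoelace formula, twice the signed area is |[11·(-15) − 22·(-18)] + [22·19 − 13·(-15)] + [13·(-12) − (-10)·19] + [(-10)·(-18) − 11·(-12)]| = 1190, so the area is 595.
Along each edge there are gcd(|Δx|,|Δy|)+1 lattice points, so counting each shared vertex once the boundary has gcd(11,3) + gcd(9,34) + gcd(23,31) + gcd(21,6) = 1+1+1+3 = 6.
Pick's theorem gives I = A − B/2 + 1 = 595 − 6/2 + 1 = 593, so the closed region contains I + B = 593 + 6 = 599 lattice points.

599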